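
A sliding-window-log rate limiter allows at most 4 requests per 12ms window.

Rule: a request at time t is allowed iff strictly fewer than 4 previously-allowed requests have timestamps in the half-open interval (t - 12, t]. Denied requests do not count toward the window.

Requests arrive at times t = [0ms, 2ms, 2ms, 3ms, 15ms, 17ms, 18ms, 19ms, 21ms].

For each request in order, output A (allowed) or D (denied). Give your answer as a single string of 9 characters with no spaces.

Answer: AAAAAAAAD

Derivation:
Tracking allowed requests in the window:
  req#1 t=0ms: ALLOW
  req#2 t=2ms: ALLOW
  req#3 t=2ms: ALLOW
  req#4 t=3ms: ALLOW
  req#5 t=15ms: ALLOW
  req#6 t=17ms: ALLOW
  req#7 t=18ms: ALLOW
  req#8 t=19ms: ALLOW
  req#9 t=21ms: DENY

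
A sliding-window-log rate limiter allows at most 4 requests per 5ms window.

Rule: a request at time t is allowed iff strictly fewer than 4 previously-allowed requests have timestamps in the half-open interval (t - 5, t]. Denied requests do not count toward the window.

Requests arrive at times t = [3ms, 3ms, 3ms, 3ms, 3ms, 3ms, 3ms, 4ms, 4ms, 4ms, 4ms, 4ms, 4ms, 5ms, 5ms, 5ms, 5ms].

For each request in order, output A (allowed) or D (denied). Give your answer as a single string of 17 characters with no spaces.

Tracking allowed requests in the window:
  req#1 t=3ms: ALLOW
  req#2 t=3ms: ALLOW
  req#3 t=3ms: ALLOW
  req#4 t=3ms: ALLOW
  req#5 t=3ms: DENY
  req#6 t=3ms: DENY
  req#7 t=3ms: DENY
  req#8 t=4ms: DENY
  req#9 t=4ms: DENY
  req#10 t=4ms: DENY
  req#11 t=4ms: DENY
  req#12 t=4ms: DENY
  req#13 t=4ms: DENY
  req#14 t=5ms: DENY
  req#15 t=5ms: DENY
  req#16 t=5ms: DENY
  req#17 t=5ms: DENY

Answer: AAAADDDDDDDDDDDDD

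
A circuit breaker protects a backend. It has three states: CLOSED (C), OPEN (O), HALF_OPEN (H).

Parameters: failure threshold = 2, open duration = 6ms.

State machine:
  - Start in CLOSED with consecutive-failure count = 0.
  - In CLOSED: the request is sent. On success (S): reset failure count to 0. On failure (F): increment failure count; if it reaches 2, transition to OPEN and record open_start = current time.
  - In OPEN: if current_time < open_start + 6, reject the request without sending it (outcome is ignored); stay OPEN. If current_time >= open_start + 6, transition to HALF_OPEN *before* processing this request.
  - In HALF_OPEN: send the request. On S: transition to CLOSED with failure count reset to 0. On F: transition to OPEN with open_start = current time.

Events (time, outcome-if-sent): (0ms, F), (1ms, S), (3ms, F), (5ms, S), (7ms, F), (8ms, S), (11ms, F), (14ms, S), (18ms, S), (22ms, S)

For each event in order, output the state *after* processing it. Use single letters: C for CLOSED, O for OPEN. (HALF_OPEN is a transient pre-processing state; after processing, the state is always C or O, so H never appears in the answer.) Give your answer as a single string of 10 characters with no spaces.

Answer: CCCCCCCCCC

Derivation:
State after each event:
  event#1 t=0ms outcome=F: state=CLOSED
  event#2 t=1ms outcome=S: state=CLOSED
  event#3 t=3ms outcome=F: state=CLOSED
  event#4 t=5ms outcome=S: state=CLOSED
  event#5 t=7ms outcome=F: state=CLOSED
  event#6 t=8ms outcome=S: state=CLOSED
  event#7 t=11ms outcome=F: state=CLOSED
  event#8 t=14ms outcome=S: state=CLOSED
  event#9 t=18ms outcome=S: state=CLOSED
  event#10 t=22ms outcome=S: state=CLOSED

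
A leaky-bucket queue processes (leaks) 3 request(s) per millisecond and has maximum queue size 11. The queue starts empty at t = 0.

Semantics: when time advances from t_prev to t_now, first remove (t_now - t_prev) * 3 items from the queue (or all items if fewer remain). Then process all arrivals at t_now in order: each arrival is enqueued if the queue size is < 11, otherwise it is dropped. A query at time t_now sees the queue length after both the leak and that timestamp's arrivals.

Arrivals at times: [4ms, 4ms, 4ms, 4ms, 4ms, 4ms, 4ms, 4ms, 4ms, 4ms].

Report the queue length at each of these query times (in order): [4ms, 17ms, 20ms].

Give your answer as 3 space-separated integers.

Answer: 10 0 0

Derivation:
Queue lengths at query times:
  query t=4ms: backlog = 10
  query t=17ms: backlog = 0
  query t=20ms: backlog = 0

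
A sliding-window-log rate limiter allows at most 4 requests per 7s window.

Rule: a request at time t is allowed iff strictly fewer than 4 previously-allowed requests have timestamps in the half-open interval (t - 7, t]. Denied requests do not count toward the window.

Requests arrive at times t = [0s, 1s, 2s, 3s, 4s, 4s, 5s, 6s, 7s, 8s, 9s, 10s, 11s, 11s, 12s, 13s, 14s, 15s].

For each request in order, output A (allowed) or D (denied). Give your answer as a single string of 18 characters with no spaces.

Tracking allowed requests in the window:
  req#1 t=0s: ALLOW
  req#2 t=1s: ALLOW
  req#3 t=2s: ALLOW
  req#4 t=3s: ALLOW
  req#5 t=4s: DENY
  req#6 t=4s: DENY
  req#7 t=5s: DENY
  req#8 t=6s: DENY
  req#9 t=7s: ALLOW
  req#10 t=8s: ALLOW
  req#11 t=9s: ALLOW
  req#12 t=10s: ALLOW
  req#13 t=11s: DENY
  req#14 t=11s: DENY
  req#15 t=12s: DENY
  req#16 t=13s: DENY
  req#17 t=14s: ALLOW
  req#18 t=15s: ALLOW

Answer: AAAADDDDAAAADDDDAA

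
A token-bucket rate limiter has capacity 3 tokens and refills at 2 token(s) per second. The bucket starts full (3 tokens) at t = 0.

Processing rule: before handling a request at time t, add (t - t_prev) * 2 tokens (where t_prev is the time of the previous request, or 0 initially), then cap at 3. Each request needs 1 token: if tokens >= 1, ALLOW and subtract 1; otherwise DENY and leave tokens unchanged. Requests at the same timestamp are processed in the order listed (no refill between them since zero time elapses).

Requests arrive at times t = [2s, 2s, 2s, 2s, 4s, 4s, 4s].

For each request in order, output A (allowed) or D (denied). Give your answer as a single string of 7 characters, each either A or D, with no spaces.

Simulating step by step:
  req#1 t=2s: ALLOW
  req#2 t=2s: ALLOW
  req#3 t=2s: ALLOW
  req#4 t=2s: DENY
  req#5 t=4s: ALLOW
  req#6 t=4s: ALLOW
  req#7 t=4s: ALLOW

Answer: AAADAAA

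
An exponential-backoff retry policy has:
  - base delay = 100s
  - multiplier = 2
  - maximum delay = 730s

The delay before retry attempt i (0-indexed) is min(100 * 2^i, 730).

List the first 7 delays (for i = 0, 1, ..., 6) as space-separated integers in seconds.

Computing each delay:
  i=0: min(100*2^0, 730) = 100
  i=1: min(100*2^1, 730) = 200
  i=2: min(100*2^2, 730) = 400
  i=3: min(100*2^3, 730) = 730
  i=4: min(100*2^4, 730) = 730
  i=5: min(100*2^5, 730) = 730
  i=6: min(100*2^6, 730) = 730

Answer: 100 200 400 730 730 730 730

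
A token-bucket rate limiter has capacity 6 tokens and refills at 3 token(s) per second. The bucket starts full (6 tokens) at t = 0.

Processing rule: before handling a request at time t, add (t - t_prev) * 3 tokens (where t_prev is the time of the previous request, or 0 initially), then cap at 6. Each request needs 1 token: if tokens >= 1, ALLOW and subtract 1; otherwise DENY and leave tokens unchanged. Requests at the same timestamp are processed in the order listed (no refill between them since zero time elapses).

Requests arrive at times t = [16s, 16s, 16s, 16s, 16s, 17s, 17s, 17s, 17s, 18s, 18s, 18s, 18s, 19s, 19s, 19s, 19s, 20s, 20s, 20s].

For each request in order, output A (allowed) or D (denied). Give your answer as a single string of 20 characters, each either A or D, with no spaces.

Simulating step by step:
  req#1 t=16s: ALLOW
  req#2 t=16s: ALLOW
  req#3 t=16s: ALLOW
  req#4 t=16s: ALLOW
  req#5 t=16s: ALLOW
  req#6 t=17s: ALLOW
  req#7 t=17s: ALLOW
  req#8 t=17s: ALLOW
  req#9 t=17s: ALLOW
  req#10 t=18s: ALLOW
  req#11 t=18s: ALLOW
  req#12 t=18s: ALLOW
  req#13 t=18s: DENY
  req#14 t=19s: ALLOW
  req#15 t=19s: ALLOW
  req#16 t=19s: ALLOW
  req#17 t=19s: DENY
  req#18 t=20s: ALLOW
  req#19 t=20s: ALLOW
  req#20 t=20s: ALLOW

Answer: AAAAAAAAAAAADAAADAAA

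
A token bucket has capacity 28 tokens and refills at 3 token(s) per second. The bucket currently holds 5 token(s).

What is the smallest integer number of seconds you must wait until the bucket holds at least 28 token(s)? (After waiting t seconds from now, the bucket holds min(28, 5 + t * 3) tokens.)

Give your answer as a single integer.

Need 5 + t * 3 >= 28, so t >= 23/3.
Smallest integer t = ceil(23/3) = 8.

Answer: 8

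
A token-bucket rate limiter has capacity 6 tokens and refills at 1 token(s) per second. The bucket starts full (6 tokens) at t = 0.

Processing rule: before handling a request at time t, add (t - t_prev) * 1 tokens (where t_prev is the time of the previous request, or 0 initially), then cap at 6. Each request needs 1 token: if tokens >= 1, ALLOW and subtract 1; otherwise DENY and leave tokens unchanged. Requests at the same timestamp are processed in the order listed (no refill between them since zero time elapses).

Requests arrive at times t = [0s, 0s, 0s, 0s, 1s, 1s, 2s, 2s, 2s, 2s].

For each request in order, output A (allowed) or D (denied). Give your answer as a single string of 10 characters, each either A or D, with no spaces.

Answer: AAAAAAAADD

Derivation:
Simulating step by step:
  req#1 t=0s: ALLOW
  req#2 t=0s: ALLOW
  req#3 t=0s: ALLOW
  req#4 t=0s: ALLOW
  req#5 t=1s: ALLOW
  req#6 t=1s: ALLOW
  req#7 t=2s: ALLOW
  req#8 t=2s: ALLOW
  req#9 t=2s: DENY
  req#10 t=2s: DENY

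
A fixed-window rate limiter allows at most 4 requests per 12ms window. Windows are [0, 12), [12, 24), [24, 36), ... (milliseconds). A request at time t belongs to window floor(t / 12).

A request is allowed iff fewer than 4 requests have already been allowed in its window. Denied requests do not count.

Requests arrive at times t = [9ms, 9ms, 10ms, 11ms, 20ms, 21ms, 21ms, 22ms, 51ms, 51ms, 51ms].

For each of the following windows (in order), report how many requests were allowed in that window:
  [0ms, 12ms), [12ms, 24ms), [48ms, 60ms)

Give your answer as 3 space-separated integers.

Processing requests:
  req#1 t=9ms (window 0): ALLOW
  req#2 t=9ms (window 0): ALLOW
  req#3 t=10ms (window 0): ALLOW
  req#4 t=11ms (window 0): ALLOW
  req#5 t=20ms (window 1): ALLOW
  req#6 t=21ms (window 1): ALLOW
  req#7 t=21ms (window 1): ALLOW
  req#8 t=22ms (window 1): ALLOW
  req#9 t=51ms (window 4): ALLOW
  req#10 t=51ms (window 4): ALLOW
  req#11 t=51ms (window 4): ALLOW

Allowed counts by window: 4 4 3

Answer: 4 4 3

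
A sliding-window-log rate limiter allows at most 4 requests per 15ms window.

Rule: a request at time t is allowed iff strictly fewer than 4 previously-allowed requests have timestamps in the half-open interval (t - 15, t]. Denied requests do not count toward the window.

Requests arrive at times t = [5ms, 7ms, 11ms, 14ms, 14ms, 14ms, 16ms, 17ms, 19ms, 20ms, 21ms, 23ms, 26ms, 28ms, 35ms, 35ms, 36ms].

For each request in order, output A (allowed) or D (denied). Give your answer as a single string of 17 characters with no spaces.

Tracking allowed requests in the window:
  req#1 t=5ms: ALLOW
  req#2 t=7ms: ALLOW
  req#3 t=11ms: ALLOW
  req#4 t=14ms: ALLOW
  req#5 t=14ms: DENY
  req#6 t=14ms: DENY
  req#7 t=16ms: DENY
  req#8 t=17ms: DENY
  req#9 t=19ms: DENY
  req#10 t=20ms: ALLOW
  req#11 t=21ms: DENY
  req#12 t=23ms: ALLOW
  req#13 t=26ms: ALLOW
  req#14 t=28ms: DENY
  req#15 t=35ms: ALLOW
  req#16 t=35ms: ALLOW
  req#17 t=36ms: DENY

Answer: AAAADDDDDADAADAAD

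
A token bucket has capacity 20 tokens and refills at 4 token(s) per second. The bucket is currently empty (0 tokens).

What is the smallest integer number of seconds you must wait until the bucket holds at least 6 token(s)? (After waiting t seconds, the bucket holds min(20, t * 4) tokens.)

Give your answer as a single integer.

Answer: 2

Derivation:
Need t * 4 >= 6, so t >= 6/4.
Smallest integer t = ceil(6/4) = 2.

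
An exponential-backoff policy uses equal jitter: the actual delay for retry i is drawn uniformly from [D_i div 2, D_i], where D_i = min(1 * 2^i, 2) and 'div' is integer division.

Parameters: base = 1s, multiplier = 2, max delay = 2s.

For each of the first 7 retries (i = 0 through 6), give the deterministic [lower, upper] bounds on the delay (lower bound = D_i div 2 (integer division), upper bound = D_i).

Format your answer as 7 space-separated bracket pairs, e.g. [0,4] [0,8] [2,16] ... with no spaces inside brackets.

Computing bounds per retry:
  i=0: D_i=min(1*2^0,2)=1, bounds=[0,1]
  i=1: D_i=min(1*2^1,2)=2, bounds=[1,2]
  i=2: D_i=min(1*2^2,2)=2, bounds=[1,2]
  i=3: D_i=min(1*2^3,2)=2, bounds=[1,2]
  i=4: D_i=min(1*2^4,2)=2, bounds=[1,2]
  i=5: D_i=min(1*2^5,2)=2, bounds=[1,2]
  i=6: D_i=min(1*2^6,2)=2, bounds=[1,2]

Answer: [0,1] [1,2] [1,2] [1,2] [1,2] [1,2] [1,2]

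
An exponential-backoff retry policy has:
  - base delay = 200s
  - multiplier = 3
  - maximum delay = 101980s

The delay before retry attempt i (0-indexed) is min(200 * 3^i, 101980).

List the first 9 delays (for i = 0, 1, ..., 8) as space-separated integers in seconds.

Computing each delay:
  i=0: min(200*3^0, 101980) = 200
  i=1: min(200*3^1, 101980) = 600
  i=2: min(200*3^2, 101980) = 1800
  i=3: min(200*3^3, 101980) = 5400
  i=4: min(200*3^4, 101980) = 16200
  i=5: min(200*3^5, 101980) = 48600
  i=6: min(200*3^6, 101980) = 101980
  i=7: min(200*3^7, 101980) = 101980
  i=8: min(200*3^8, 101980) = 101980

Answer: 200 600 1800 5400 16200 48600 101980 101980 101980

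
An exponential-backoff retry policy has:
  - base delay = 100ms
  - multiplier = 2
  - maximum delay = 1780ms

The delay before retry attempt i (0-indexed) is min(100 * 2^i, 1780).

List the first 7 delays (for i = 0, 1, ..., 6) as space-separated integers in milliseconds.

Computing each delay:
  i=0: min(100*2^0, 1780) = 100
  i=1: min(100*2^1, 1780) = 200
  i=2: min(100*2^2, 1780) = 400
  i=3: min(100*2^3, 1780) = 800
  i=4: min(100*2^4, 1780) = 1600
  i=5: min(100*2^5, 1780) = 1780
  i=6: min(100*2^6, 1780) = 1780

Answer: 100 200 400 800 1600 1780 1780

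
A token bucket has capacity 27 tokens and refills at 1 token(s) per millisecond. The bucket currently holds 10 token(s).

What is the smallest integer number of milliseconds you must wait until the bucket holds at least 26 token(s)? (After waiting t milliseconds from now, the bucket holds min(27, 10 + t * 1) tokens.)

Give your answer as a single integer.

Need 10 + t * 1 >= 26, so t >= 16/1.
Smallest integer t = ceil(16/1) = 16.

Answer: 16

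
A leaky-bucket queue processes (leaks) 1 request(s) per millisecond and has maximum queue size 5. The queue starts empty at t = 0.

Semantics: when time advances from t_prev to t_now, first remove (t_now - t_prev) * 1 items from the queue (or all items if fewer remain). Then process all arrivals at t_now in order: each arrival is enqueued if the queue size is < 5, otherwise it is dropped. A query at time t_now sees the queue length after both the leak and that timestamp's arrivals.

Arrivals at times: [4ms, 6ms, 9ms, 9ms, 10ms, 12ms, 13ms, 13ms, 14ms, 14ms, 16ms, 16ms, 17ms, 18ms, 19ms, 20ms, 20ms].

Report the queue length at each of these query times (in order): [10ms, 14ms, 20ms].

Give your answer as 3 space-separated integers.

Answer: 2 3 4

Derivation:
Queue lengths at query times:
  query t=10ms: backlog = 2
  query t=14ms: backlog = 3
  query t=20ms: backlog = 4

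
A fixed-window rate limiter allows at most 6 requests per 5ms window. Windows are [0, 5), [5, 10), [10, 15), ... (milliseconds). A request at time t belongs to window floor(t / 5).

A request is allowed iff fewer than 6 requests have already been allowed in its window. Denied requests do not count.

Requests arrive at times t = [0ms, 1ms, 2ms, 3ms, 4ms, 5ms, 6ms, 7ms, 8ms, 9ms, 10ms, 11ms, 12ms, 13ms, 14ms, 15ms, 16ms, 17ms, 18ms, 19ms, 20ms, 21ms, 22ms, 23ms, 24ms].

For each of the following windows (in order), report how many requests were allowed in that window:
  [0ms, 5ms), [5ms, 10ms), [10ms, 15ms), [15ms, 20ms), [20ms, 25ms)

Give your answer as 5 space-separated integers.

Answer: 5 5 5 5 5

Derivation:
Processing requests:
  req#1 t=0ms (window 0): ALLOW
  req#2 t=1ms (window 0): ALLOW
  req#3 t=2ms (window 0): ALLOW
  req#4 t=3ms (window 0): ALLOW
  req#5 t=4ms (window 0): ALLOW
  req#6 t=5ms (window 1): ALLOW
  req#7 t=6ms (window 1): ALLOW
  req#8 t=7ms (window 1): ALLOW
  req#9 t=8ms (window 1): ALLOW
  req#10 t=9ms (window 1): ALLOW
  req#11 t=10ms (window 2): ALLOW
  req#12 t=11ms (window 2): ALLOW
  req#13 t=12ms (window 2): ALLOW
  req#14 t=13ms (window 2): ALLOW
  req#15 t=14ms (window 2): ALLOW
  req#16 t=15ms (window 3): ALLOW
  req#17 t=16ms (window 3): ALLOW
  req#18 t=17ms (window 3): ALLOW
  req#19 t=18ms (window 3): ALLOW
  req#20 t=19ms (window 3): ALLOW
  req#21 t=20ms (window 4): ALLOW
  req#22 t=21ms (window 4): ALLOW
  req#23 t=22ms (window 4): ALLOW
  req#24 t=23ms (window 4): ALLOW
  req#25 t=24ms (window 4): ALLOW

Allowed counts by window: 5 5 5 5 5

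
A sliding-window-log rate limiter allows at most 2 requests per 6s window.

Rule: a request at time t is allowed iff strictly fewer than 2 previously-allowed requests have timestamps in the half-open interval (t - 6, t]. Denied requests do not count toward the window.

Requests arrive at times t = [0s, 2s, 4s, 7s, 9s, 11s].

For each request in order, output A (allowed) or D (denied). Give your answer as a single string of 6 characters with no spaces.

Tracking allowed requests in the window:
  req#1 t=0s: ALLOW
  req#2 t=2s: ALLOW
  req#3 t=4s: DENY
  req#4 t=7s: ALLOW
  req#5 t=9s: ALLOW
  req#6 t=11s: DENY

Answer: AADAAD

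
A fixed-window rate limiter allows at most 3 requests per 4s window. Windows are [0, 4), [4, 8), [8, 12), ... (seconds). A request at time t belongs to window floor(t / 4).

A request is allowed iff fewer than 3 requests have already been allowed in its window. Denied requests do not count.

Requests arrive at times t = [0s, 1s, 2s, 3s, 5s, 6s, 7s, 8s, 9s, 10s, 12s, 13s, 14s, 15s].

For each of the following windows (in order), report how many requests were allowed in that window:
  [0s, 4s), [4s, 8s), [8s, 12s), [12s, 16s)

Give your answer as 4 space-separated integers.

Processing requests:
  req#1 t=0s (window 0): ALLOW
  req#2 t=1s (window 0): ALLOW
  req#3 t=2s (window 0): ALLOW
  req#4 t=3s (window 0): DENY
  req#5 t=5s (window 1): ALLOW
  req#6 t=6s (window 1): ALLOW
  req#7 t=7s (window 1): ALLOW
  req#8 t=8s (window 2): ALLOW
  req#9 t=9s (window 2): ALLOW
  req#10 t=10s (window 2): ALLOW
  req#11 t=12s (window 3): ALLOW
  req#12 t=13s (window 3): ALLOW
  req#13 t=14s (window 3): ALLOW
  req#14 t=15s (window 3): DENY

Allowed counts by window: 3 3 3 3

Answer: 3 3 3 3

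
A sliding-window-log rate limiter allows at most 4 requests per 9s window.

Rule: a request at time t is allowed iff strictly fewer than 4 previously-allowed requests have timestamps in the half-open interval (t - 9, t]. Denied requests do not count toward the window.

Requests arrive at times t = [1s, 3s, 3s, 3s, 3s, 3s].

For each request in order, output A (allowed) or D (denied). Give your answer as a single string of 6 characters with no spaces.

Answer: AAAADD

Derivation:
Tracking allowed requests in the window:
  req#1 t=1s: ALLOW
  req#2 t=3s: ALLOW
  req#3 t=3s: ALLOW
  req#4 t=3s: ALLOW
  req#5 t=3s: DENY
  req#6 t=3s: DENY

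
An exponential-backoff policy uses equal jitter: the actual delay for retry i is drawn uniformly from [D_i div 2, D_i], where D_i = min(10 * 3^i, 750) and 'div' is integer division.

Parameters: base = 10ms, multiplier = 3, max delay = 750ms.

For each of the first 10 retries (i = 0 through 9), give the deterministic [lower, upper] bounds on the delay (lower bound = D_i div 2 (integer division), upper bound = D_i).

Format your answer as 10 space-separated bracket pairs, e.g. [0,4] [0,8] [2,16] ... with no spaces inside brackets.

Computing bounds per retry:
  i=0: D_i=min(10*3^0,750)=10, bounds=[5,10]
  i=1: D_i=min(10*3^1,750)=30, bounds=[15,30]
  i=2: D_i=min(10*3^2,750)=90, bounds=[45,90]
  i=3: D_i=min(10*3^3,750)=270, bounds=[135,270]
  i=4: D_i=min(10*3^4,750)=750, bounds=[375,750]
  i=5: D_i=min(10*3^5,750)=750, bounds=[375,750]
  i=6: D_i=min(10*3^6,750)=750, bounds=[375,750]
  i=7: D_i=min(10*3^7,750)=750, bounds=[375,750]
  i=8: D_i=min(10*3^8,750)=750, bounds=[375,750]
  i=9: D_i=min(10*3^9,750)=750, bounds=[375,750]

Answer: [5,10] [15,30] [45,90] [135,270] [375,750] [375,750] [375,750] [375,750] [375,750] [375,750]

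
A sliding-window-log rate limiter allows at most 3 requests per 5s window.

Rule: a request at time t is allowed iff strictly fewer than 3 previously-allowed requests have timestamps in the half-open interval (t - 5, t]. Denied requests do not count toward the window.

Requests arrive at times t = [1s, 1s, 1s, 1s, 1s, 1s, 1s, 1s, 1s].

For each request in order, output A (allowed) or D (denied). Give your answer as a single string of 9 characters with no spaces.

Tracking allowed requests in the window:
  req#1 t=1s: ALLOW
  req#2 t=1s: ALLOW
  req#3 t=1s: ALLOW
  req#4 t=1s: DENY
  req#5 t=1s: DENY
  req#6 t=1s: DENY
  req#7 t=1s: DENY
  req#8 t=1s: DENY
  req#9 t=1s: DENY

Answer: AAADDDDDD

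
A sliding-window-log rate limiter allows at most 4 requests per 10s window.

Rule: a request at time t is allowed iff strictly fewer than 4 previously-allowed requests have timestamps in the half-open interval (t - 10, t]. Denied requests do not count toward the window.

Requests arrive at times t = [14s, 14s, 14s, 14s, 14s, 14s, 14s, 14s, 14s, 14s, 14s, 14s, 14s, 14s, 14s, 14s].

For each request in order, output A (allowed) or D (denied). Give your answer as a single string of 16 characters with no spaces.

Answer: AAAADDDDDDDDDDDD

Derivation:
Tracking allowed requests in the window:
  req#1 t=14s: ALLOW
  req#2 t=14s: ALLOW
  req#3 t=14s: ALLOW
  req#4 t=14s: ALLOW
  req#5 t=14s: DENY
  req#6 t=14s: DENY
  req#7 t=14s: DENY
  req#8 t=14s: DENY
  req#9 t=14s: DENY
  req#10 t=14s: DENY
  req#11 t=14s: DENY
  req#12 t=14s: DENY
  req#13 t=14s: DENY
  req#14 t=14s: DENY
  req#15 t=14s: DENY
  req#16 t=14s: DENY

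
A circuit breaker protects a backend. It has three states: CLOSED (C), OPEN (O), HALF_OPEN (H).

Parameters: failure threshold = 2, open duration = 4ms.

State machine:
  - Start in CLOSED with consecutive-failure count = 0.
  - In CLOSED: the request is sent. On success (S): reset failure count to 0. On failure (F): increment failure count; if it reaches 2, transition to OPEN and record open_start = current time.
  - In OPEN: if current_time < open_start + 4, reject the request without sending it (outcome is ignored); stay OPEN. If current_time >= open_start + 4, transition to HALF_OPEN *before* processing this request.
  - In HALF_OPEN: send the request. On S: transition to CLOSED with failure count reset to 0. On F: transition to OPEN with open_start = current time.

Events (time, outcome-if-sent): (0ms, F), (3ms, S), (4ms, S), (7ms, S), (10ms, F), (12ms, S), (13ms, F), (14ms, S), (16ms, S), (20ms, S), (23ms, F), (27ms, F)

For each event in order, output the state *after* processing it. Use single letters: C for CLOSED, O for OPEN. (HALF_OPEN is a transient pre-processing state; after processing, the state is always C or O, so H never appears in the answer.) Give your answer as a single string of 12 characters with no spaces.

Answer: CCCCCCCCCCCO

Derivation:
State after each event:
  event#1 t=0ms outcome=F: state=CLOSED
  event#2 t=3ms outcome=S: state=CLOSED
  event#3 t=4ms outcome=S: state=CLOSED
  event#4 t=7ms outcome=S: state=CLOSED
  event#5 t=10ms outcome=F: state=CLOSED
  event#6 t=12ms outcome=S: state=CLOSED
  event#7 t=13ms outcome=F: state=CLOSED
  event#8 t=14ms outcome=S: state=CLOSED
  event#9 t=16ms outcome=S: state=CLOSED
  event#10 t=20ms outcome=S: state=CLOSED
  event#11 t=23ms outcome=F: state=CLOSED
  event#12 t=27ms outcome=F: state=OPEN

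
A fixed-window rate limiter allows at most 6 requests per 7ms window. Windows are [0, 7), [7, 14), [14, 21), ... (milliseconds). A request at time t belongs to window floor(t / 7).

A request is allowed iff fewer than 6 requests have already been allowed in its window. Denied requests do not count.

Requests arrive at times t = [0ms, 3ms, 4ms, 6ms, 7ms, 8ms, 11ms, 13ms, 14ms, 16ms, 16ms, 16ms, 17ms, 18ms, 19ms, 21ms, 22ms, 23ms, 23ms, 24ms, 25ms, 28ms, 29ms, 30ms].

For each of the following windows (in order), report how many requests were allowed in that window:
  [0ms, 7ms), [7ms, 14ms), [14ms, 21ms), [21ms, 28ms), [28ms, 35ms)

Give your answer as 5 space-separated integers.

Answer: 4 4 6 6 3

Derivation:
Processing requests:
  req#1 t=0ms (window 0): ALLOW
  req#2 t=3ms (window 0): ALLOW
  req#3 t=4ms (window 0): ALLOW
  req#4 t=6ms (window 0): ALLOW
  req#5 t=7ms (window 1): ALLOW
  req#6 t=8ms (window 1): ALLOW
  req#7 t=11ms (window 1): ALLOW
  req#8 t=13ms (window 1): ALLOW
  req#9 t=14ms (window 2): ALLOW
  req#10 t=16ms (window 2): ALLOW
  req#11 t=16ms (window 2): ALLOW
  req#12 t=16ms (window 2): ALLOW
  req#13 t=17ms (window 2): ALLOW
  req#14 t=18ms (window 2): ALLOW
  req#15 t=19ms (window 2): DENY
  req#16 t=21ms (window 3): ALLOW
  req#17 t=22ms (window 3): ALLOW
  req#18 t=23ms (window 3): ALLOW
  req#19 t=23ms (window 3): ALLOW
  req#20 t=24ms (window 3): ALLOW
  req#21 t=25ms (window 3): ALLOW
  req#22 t=28ms (window 4): ALLOW
  req#23 t=29ms (window 4): ALLOW
  req#24 t=30ms (window 4): ALLOW

Allowed counts by window: 4 4 6 6 3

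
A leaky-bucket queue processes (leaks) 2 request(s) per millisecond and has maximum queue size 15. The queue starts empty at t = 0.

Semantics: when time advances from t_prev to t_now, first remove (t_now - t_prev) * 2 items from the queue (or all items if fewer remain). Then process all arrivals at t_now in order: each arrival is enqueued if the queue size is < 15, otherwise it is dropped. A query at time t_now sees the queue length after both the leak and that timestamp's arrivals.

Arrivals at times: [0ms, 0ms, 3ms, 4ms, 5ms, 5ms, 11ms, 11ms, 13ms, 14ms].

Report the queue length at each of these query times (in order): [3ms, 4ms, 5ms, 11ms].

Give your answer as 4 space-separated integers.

Answer: 1 1 2 2

Derivation:
Queue lengths at query times:
  query t=3ms: backlog = 1
  query t=4ms: backlog = 1
  query t=5ms: backlog = 2
  query t=11ms: backlog = 2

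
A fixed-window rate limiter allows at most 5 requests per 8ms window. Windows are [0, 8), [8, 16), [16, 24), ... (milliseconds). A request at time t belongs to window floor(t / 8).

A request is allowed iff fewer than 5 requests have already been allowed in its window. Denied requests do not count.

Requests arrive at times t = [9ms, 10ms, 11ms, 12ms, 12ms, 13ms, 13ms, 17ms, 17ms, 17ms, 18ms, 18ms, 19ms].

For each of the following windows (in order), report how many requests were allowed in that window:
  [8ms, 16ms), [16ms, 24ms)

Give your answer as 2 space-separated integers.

Answer: 5 5

Derivation:
Processing requests:
  req#1 t=9ms (window 1): ALLOW
  req#2 t=10ms (window 1): ALLOW
  req#3 t=11ms (window 1): ALLOW
  req#4 t=12ms (window 1): ALLOW
  req#5 t=12ms (window 1): ALLOW
  req#6 t=13ms (window 1): DENY
  req#7 t=13ms (window 1): DENY
  req#8 t=17ms (window 2): ALLOW
  req#9 t=17ms (window 2): ALLOW
  req#10 t=17ms (window 2): ALLOW
  req#11 t=18ms (window 2): ALLOW
  req#12 t=18ms (window 2): ALLOW
  req#13 t=19ms (window 2): DENY

Allowed counts by window: 5 5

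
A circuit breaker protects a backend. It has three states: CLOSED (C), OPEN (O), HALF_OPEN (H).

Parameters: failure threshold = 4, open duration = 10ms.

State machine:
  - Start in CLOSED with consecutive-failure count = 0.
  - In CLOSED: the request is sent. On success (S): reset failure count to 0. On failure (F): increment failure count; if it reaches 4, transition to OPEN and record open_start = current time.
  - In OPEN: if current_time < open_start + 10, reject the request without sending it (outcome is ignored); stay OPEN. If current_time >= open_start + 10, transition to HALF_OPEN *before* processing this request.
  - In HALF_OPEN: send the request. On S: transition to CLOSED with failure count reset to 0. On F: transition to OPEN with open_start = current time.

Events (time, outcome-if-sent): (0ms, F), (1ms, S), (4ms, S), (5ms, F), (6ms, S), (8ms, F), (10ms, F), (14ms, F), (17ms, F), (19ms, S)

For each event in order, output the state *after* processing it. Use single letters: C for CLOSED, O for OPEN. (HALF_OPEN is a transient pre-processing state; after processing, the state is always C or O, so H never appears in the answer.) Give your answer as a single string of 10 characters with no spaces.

State after each event:
  event#1 t=0ms outcome=F: state=CLOSED
  event#2 t=1ms outcome=S: state=CLOSED
  event#3 t=4ms outcome=S: state=CLOSED
  event#4 t=5ms outcome=F: state=CLOSED
  event#5 t=6ms outcome=S: state=CLOSED
  event#6 t=8ms outcome=F: state=CLOSED
  event#7 t=10ms outcome=F: state=CLOSED
  event#8 t=14ms outcome=F: state=CLOSED
  event#9 t=17ms outcome=F: state=OPEN
  event#10 t=19ms outcome=S: state=OPEN

Answer: CCCCCCCCOO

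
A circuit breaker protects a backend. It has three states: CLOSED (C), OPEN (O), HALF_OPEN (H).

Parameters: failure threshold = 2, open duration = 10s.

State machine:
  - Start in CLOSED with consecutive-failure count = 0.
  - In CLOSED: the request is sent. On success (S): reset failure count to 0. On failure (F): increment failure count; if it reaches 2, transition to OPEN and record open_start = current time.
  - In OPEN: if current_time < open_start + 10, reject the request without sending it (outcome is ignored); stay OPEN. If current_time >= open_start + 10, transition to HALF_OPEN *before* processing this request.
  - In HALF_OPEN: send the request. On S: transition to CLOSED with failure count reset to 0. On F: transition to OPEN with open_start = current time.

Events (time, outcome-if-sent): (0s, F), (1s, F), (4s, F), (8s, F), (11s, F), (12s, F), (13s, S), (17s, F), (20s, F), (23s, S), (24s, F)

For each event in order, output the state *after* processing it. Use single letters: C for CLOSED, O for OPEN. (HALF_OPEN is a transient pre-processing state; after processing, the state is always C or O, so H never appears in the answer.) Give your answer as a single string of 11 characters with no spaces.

Answer: COOOOOOOOCC

Derivation:
State after each event:
  event#1 t=0s outcome=F: state=CLOSED
  event#2 t=1s outcome=F: state=OPEN
  event#3 t=4s outcome=F: state=OPEN
  event#4 t=8s outcome=F: state=OPEN
  event#5 t=11s outcome=F: state=OPEN
  event#6 t=12s outcome=F: state=OPEN
  event#7 t=13s outcome=S: state=OPEN
  event#8 t=17s outcome=F: state=OPEN
  event#9 t=20s outcome=F: state=OPEN
  event#10 t=23s outcome=S: state=CLOSED
  event#11 t=24s outcome=F: state=CLOSED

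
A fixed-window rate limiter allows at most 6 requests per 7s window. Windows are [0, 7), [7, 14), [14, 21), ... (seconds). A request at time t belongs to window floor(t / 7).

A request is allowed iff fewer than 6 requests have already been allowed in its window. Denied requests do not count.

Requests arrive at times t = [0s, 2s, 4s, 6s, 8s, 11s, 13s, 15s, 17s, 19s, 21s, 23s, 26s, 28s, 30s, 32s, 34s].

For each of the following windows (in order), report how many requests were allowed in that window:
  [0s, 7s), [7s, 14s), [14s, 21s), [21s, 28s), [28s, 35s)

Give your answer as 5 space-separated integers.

Processing requests:
  req#1 t=0s (window 0): ALLOW
  req#2 t=2s (window 0): ALLOW
  req#3 t=4s (window 0): ALLOW
  req#4 t=6s (window 0): ALLOW
  req#5 t=8s (window 1): ALLOW
  req#6 t=11s (window 1): ALLOW
  req#7 t=13s (window 1): ALLOW
  req#8 t=15s (window 2): ALLOW
  req#9 t=17s (window 2): ALLOW
  req#10 t=19s (window 2): ALLOW
  req#11 t=21s (window 3): ALLOW
  req#12 t=23s (window 3): ALLOW
  req#13 t=26s (window 3): ALLOW
  req#14 t=28s (window 4): ALLOW
  req#15 t=30s (window 4): ALLOW
  req#16 t=32s (window 4): ALLOW
  req#17 t=34s (window 4): ALLOW

Allowed counts by window: 4 3 3 3 4

Answer: 4 3 3 3 4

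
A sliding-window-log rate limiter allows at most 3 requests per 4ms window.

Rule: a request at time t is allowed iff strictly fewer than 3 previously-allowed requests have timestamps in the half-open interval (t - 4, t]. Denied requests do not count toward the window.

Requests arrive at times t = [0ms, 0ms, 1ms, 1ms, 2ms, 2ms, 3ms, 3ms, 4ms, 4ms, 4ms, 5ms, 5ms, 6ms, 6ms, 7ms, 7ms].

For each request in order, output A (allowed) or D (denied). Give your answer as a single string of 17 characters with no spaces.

Answer: AAADDDDDAADADDDDD

Derivation:
Tracking allowed requests in the window:
  req#1 t=0ms: ALLOW
  req#2 t=0ms: ALLOW
  req#3 t=1ms: ALLOW
  req#4 t=1ms: DENY
  req#5 t=2ms: DENY
  req#6 t=2ms: DENY
  req#7 t=3ms: DENY
  req#8 t=3ms: DENY
  req#9 t=4ms: ALLOW
  req#10 t=4ms: ALLOW
  req#11 t=4ms: DENY
  req#12 t=5ms: ALLOW
  req#13 t=5ms: DENY
  req#14 t=6ms: DENY
  req#15 t=6ms: DENY
  req#16 t=7ms: DENY
  req#17 t=7ms: DENY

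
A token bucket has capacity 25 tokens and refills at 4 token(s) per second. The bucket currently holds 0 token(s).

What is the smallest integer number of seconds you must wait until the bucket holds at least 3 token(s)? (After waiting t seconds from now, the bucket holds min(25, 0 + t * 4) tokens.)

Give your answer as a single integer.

Answer: 1

Derivation:
Need 0 + t * 4 >= 3, so t >= 3/4.
Smallest integer t = ceil(3/4) = 1.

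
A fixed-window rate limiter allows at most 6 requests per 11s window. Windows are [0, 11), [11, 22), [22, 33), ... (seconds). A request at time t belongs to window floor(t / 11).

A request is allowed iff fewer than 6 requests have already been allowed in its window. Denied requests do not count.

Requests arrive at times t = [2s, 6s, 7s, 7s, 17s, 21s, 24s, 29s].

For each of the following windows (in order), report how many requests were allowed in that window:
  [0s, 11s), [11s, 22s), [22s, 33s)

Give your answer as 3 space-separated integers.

Processing requests:
  req#1 t=2s (window 0): ALLOW
  req#2 t=6s (window 0): ALLOW
  req#3 t=7s (window 0): ALLOW
  req#4 t=7s (window 0): ALLOW
  req#5 t=17s (window 1): ALLOW
  req#6 t=21s (window 1): ALLOW
  req#7 t=24s (window 2): ALLOW
  req#8 t=29s (window 2): ALLOW

Allowed counts by window: 4 2 2

Answer: 4 2 2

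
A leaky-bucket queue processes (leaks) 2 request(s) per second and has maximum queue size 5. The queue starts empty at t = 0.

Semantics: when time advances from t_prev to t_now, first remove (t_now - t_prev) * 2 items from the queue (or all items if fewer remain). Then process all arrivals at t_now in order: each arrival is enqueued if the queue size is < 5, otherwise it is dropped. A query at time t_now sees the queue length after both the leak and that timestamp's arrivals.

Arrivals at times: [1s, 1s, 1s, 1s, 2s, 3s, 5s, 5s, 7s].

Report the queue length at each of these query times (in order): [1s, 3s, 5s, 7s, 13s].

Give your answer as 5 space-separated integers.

Queue lengths at query times:
  query t=1s: backlog = 4
  query t=3s: backlog = 2
  query t=5s: backlog = 2
  query t=7s: backlog = 1
  query t=13s: backlog = 0

Answer: 4 2 2 1 0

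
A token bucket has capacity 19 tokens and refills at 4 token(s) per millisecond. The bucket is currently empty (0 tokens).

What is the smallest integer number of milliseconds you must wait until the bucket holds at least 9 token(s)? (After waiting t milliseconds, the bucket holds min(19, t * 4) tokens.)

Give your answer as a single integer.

Need t * 4 >= 9, so t >= 9/4.
Smallest integer t = ceil(9/4) = 3.

Answer: 3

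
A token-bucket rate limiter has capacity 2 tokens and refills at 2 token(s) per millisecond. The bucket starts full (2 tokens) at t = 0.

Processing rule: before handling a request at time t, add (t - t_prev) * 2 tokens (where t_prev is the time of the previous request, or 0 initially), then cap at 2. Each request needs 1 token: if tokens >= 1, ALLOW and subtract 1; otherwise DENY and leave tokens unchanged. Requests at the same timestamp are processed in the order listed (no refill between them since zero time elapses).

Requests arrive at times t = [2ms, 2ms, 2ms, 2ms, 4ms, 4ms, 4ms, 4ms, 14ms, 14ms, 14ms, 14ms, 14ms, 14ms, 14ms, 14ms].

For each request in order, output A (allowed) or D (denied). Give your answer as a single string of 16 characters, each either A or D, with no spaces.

Simulating step by step:
  req#1 t=2ms: ALLOW
  req#2 t=2ms: ALLOW
  req#3 t=2ms: DENY
  req#4 t=2ms: DENY
  req#5 t=4ms: ALLOW
  req#6 t=4ms: ALLOW
  req#7 t=4ms: DENY
  req#8 t=4ms: DENY
  req#9 t=14ms: ALLOW
  req#10 t=14ms: ALLOW
  req#11 t=14ms: DENY
  req#12 t=14ms: DENY
  req#13 t=14ms: DENY
  req#14 t=14ms: DENY
  req#15 t=14ms: DENY
  req#16 t=14ms: DENY

Answer: AADDAADDAADDDDDD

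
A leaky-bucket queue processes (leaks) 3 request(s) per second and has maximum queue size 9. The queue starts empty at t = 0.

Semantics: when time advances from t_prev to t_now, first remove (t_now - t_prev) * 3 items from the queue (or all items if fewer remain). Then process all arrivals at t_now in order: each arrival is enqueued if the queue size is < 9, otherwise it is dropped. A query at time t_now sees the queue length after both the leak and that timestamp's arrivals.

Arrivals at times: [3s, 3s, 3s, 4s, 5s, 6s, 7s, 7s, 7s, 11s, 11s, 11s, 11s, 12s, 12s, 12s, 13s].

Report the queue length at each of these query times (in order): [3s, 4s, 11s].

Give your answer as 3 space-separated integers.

Answer: 3 1 4

Derivation:
Queue lengths at query times:
  query t=3s: backlog = 3
  query t=4s: backlog = 1
  query t=11s: backlog = 4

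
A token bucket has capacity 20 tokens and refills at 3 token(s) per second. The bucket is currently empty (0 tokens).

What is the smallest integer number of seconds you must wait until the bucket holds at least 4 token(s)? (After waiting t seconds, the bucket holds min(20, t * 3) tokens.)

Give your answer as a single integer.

Answer: 2

Derivation:
Need t * 3 >= 4, so t >= 4/3.
Smallest integer t = ceil(4/3) = 2.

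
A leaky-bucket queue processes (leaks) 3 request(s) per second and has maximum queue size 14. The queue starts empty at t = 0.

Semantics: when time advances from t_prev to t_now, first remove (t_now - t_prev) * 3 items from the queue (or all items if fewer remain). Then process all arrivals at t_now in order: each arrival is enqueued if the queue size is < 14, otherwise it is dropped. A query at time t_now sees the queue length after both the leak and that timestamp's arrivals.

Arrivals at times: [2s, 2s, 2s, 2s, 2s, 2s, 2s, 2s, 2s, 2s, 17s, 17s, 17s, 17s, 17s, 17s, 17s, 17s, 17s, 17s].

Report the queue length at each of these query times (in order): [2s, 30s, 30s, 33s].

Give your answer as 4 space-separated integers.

Answer: 10 0 0 0

Derivation:
Queue lengths at query times:
  query t=2s: backlog = 10
  query t=30s: backlog = 0
  query t=30s: backlog = 0
  query t=33s: backlog = 0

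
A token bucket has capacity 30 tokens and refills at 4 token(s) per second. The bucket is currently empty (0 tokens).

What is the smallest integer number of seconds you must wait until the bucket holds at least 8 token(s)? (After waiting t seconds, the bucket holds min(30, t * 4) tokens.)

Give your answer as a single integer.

Need t * 4 >= 8, so t >= 8/4.
Smallest integer t = ceil(8/4) = 2.

Answer: 2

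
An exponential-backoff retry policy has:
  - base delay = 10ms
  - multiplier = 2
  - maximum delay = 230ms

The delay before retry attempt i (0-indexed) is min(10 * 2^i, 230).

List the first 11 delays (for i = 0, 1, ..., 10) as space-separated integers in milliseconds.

Computing each delay:
  i=0: min(10*2^0, 230) = 10
  i=1: min(10*2^1, 230) = 20
  i=2: min(10*2^2, 230) = 40
  i=3: min(10*2^3, 230) = 80
  i=4: min(10*2^4, 230) = 160
  i=5: min(10*2^5, 230) = 230
  i=6: min(10*2^6, 230) = 230
  i=7: min(10*2^7, 230) = 230
  i=8: min(10*2^8, 230) = 230
  i=9: min(10*2^9, 230) = 230
  i=10: min(10*2^10, 230) = 230

Answer: 10 20 40 80 160 230 230 230 230 230 230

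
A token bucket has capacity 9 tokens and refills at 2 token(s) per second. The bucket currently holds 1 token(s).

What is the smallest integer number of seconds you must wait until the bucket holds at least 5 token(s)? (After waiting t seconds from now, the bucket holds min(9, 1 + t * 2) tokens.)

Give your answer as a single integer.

Need 1 + t * 2 >= 5, so t >= 4/2.
Smallest integer t = ceil(4/2) = 2.

Answer: 2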